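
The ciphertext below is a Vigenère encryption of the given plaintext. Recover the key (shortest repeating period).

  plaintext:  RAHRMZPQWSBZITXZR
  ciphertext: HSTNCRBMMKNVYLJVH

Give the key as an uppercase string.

QSMW

  i= 0: H-R = 16 → Q
  i= 1: S-A = 18 → S
  i= 2: T-H = 12 → M
  i= 3: N-R = 22 → W
  i= 4: C-M = 16 → Q
  i= 5: R-Z = 18 → S
  i= 6: B-P = 12 → M
  i= 7: M-Q = 22 → W
  i= 8: M-W = 16 → Q
  i= 9: K-S = 18 → S
  i=10: N-B = 12 → M
  i=11: V-Z = 22 → W
  i=12: Y-I = 16 → Q
  i=13: L-T = 18 → S
  i=14: J-X = 12 → M
  i=15: V-Z = 22 → W
  i=16: H-R = 16 → Q
  shifts repeat with period 4: QSMW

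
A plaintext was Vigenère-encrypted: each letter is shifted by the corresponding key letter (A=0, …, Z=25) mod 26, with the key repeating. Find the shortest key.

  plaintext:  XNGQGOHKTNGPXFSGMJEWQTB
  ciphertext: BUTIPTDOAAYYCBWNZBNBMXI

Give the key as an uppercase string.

  i= 0: B-X =  4 → E
  i= 1: U-N =  7 → H
  i= 2: T-G = 13 → N
  i= 3: I-Q = 18 → S
  i= 4: P-G =  9 → J
  i= 5: T-O =  5 → F
  i= 6: D-H = 22 → W
  i= 7: O-K =  4 → E
  i= 8: A-T =  7 → H
  i= 9: A-N = 13 → N
  i=10: Y-G = 18 → S
  i=11: Y-P =  9 → J
  i=12: C-X =  5 → F
  i=13: B-F = 22 → W
  i=14: W-S =  4 → E
  i=15: N-G =  7 → H
  i=16: Z-M = 13 → N
  i=17: B-J = 18 → S
  i=18: N-E =  9 → J
  i=19: B-W =  5 → F
  i=20: M-Q = 22 → W
  i=21: X-T =  4 → E
  i=22: I-B =  7 → H
  shifts repeat with period 7: EHNSJFW

EHNSJFW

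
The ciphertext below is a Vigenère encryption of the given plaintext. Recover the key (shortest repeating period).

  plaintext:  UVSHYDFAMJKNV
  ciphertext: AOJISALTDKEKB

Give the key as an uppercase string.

  i= 0: A-U =  6 → G
  i= 1: O-V = 19 → T
  i= 2: J-S = 17 → R
  i= 3: I-H =  1 → B
  i= 4: S-Y = 20 → U
  i= 5: A-D = 23 → X
  i= 6: L-F =  6 → G
  i= 7: T-A = 19 → T
  i= 8: D-M = 17 → R
  i= 9: K-J =  1 → B
  i=10: E-K = 20 → U
  i=11: K-N = 23 → X
  i=12: B-V =  6 → G
  shifts repeat with period 6: GTRBUX

GTRBUX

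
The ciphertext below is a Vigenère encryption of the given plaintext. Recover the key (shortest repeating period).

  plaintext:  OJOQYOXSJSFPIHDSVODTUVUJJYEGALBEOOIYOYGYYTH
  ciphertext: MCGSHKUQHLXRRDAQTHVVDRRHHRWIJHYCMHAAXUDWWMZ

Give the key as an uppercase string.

YTSCJWXY

  i= 0: M-O = 24 → Y
  i= 1: C-J = 19 → T
  i= 2: G-O = 18 → S
  i= 3: S-Q =  2 → C
  i= 4: H-Y =  9 → J
  i= 5: K-O = 22 → W
  i= 6: U-X = 23 → X
  i= 7: Q-S = 24 → Y
  i= 8: H-J = 24 → Y
  i= 9: L-S = 19 → T
  i=10: X-F = 18 → S
  i=11: R-P =  2 → C
  i=12: R-I =  9 → J
  i=13: D-H = 22 → W
  i=14: A-D = 23 → X
  i=15: Q-S = 24 → Y
  i=16: T-V = 24 → Y
  i=17: H-O = 19 → T
  i=18: V-D = 18 → S
  i=19: V-T =  2 → C
  i=20: D-U =  9 → J
  i=21: R-V = 22 → W
  i=22: R-U = 23 → X
  i=23: H-J = 24 → Y
  i=24: H-J = 24 → Y
  i=25: R-Y = 19 → T
  i=26: W-E = 18 → S
  i=27: I-G =  2 → C
  i=28: J-A =  9 → J
  i=29: H-L = 22 → W
  i=30: Y-B = 23 → X
  i=31: C-E = 24 → Y
  i=32: M-O = 24 → Y
  i=33: H-O = 19 → T
  i=34: A-I = 18 → S
  i=35: A-Y =  2 → C
  i=36: X-O =  9 → J
  i=37: U-Y = 22 → W
  i=38: D-G = 23 → X
  i=39: W-Y = 24 → Y
  i=40: W-Y = 24 → Y
  i=41: M-T = 19 → T
  i=42: Z-H = 18 → S
  shifts repeat with period 8: YTSCJWXY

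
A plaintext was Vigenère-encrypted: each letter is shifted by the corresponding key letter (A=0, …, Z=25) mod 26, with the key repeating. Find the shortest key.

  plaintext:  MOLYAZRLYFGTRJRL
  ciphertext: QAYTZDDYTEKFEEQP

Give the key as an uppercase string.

EMNVZ

  i= 0: Q-M =  4 → E
  i= 1: A-O = 12 → M
  i= 2: Y-L = 13 → N
  i= 3: T-Y = 21 → V
  i= 4: Z-A = 25 → Z
  i= 5: D-Z =  4 → E
  i= 6: D-R = 12 → M
  i= 7: Y-L = 13 → N
  i= 8: T-Y = 21 → V
  i= 9: E-F = 25 → Z
  i=10: K-G =  4 → E
  i=11: F-T = 12 → M
  i=12: E-R = 13 → N
  i=13: E-J = 21 → V
  i=14: Q-R = 25 → Z
  i=15: P-L =  4 → E
  shifts repeat with period 5: EMNVZ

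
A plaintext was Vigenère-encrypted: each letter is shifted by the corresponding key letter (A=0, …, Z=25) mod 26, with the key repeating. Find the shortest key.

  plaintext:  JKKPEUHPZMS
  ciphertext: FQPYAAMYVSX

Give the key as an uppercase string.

  i= 0: F-J = 22 → W
  i= 1: Q-K =  6 → G
  i= 2: P-K =  5 → F
  i= 3: Y-P =  9 → J
  i= 4: A-E = 22 → W
  i= 5: A-U =  6 → G
  i= 6: M-H =  5 → F
  i= 7: Y-P =  9 → J
  i= 8: V-Z = 22 → W
  i= 9: S-M =  6 → G
  i=10: X-S =  5 → F
  shifts repeat with period 4: WGFJ

WGFJ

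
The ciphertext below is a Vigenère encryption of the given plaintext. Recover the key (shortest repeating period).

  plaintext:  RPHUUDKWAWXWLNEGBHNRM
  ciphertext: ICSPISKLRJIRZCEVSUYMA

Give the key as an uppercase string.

RNLVOPAP

  i= 0: I-R = 17 → R
  i= 1: C-P = 13 → N
  i= 2: S-H = 11 → L
  i= 3: P-U = 21 → V
  i= 4: I-U = 14 → O
  i= 5: S-D = 15 → P
  i= 6: K-K =  0 → A
  i= 7: L-W = 15 → P
  i= 8: R-A = 17 → R
  i= 9: J-W = 13 → N
  i=10: I-X = 11 → L
  i=11: R-W = 21 → V
  i=12: Z-L = 14 → O
  i=13: C-N = 15 → P
  i=14: E-E =  0 → A
  i=15: V-G = 15 → P
  i=16: S-B = 17 → R
  i=17: U-H = 13 → N
  i=18: Y-N = 11 → L
  i=19: M-R = 21 → V
  i=20: A-M = 14 → O
  shifts repeat with period 8: RNLVOPAP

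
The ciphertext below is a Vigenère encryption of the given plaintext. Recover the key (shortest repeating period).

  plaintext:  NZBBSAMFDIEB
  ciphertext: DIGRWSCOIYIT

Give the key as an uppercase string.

QJFQES

  i= 0: D-N = 16 → Q
  i= 1: I-Z =  9 → J
  i= 2: G-B =  5 → F
  i= 3: R-B = 16 → Q
  i= 4: W-S =  4 → E
  i= 5: S-A = 18 → S
  i= 6: C-M = 16 → Q
  i= 7: O-F =  9 → J
  i= 8: I-D =  5 → F
  i= 9: Y-I = 16 → Q
  i=10: I-E =  4 → E
  i=11: T-B = 18 → S
  shifts repeat with period 6: QJFQES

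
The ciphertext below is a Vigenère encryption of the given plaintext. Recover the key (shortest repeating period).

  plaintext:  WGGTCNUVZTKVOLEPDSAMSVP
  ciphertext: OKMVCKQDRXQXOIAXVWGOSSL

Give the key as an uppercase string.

  i= 0: O-W = 18 → S
  i= 1: K-G =  4 → E
  i= 2: M-G =  6 → G
  i= 3: V-T =  2 → C
  i= 4: C-C =  0 → A
  i= 5: K-N = 23 → X
  i= 6: Q-U = 22 → W
  i= 7: D-V =  8 → I
  i= 8: R-Z = 18 → S
  i= 9: X-T =  4 → E
  i=10: Q-K =  6 → G
  i=11: X-V =  2 → C
  i=12: O-O =  0 → A
  i=13: I-L = 23 → X
  i=14: A-E = 22 → W
  i=15: X-P =  8 → I
  i=16: V-D = 18 → S
  i=17: W-S =  4 → E
  i=18: G-A =  6 → G
  i=19: O-M =  2 → C
  i=20: S-S =  0 → A
  i=21: S-V = 23 → X
  i=22: L-P = 22 → W
  shifts repeat with period 8: SEGCAXWI

SEGCAXWI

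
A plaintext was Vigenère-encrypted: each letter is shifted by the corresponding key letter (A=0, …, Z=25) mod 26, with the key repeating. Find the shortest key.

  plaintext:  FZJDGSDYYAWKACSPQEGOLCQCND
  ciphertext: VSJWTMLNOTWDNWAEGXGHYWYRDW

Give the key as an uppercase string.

QTATNUIP

  i= 0: V-F = 16 → Q
  i= 1: S-Z = 19 → T
  i= 2: J-J =  0 → A
  i= 3: W-D = 19 → T
  i= 4: T-G = 13 → N
  i= 5: M-S = 20 → U
  i= 6: L-D =  8 → I
  i= 7: N-Y = 15 → P
  i= 8: O-Y = 16 → Q
  i= 9: T-A = 19 → T
  i=10: W-W =  0 → A
  i=11: D-K = 19 → T
  i=12: N-A = 13 → N
  i=13: W-C = 20 → U
  i=14: A-S =  8 → I
  i=15: E-P = 15 → P
  i=16: G-Q = 16 → Q
  i=17: X-E = 19 → T
  i=18: G-G =  0 → A
  i=19: H-O = 19 → T
  i=20: Y-L = 13 → N
  i=21: W-C = 20 → U
  i=22: Y-Q =  8 → I
  i=23: R-C = 15 → P
  i=24: D-N = 16 → Q
  i=25: W-D = 19 → T
  shifts repeat with period 8: QTATNUIP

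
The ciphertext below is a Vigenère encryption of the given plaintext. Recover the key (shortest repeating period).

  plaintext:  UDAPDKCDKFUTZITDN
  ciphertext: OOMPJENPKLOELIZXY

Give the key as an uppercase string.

ULMAG

  i= 0: O-U = 20 → U
  i= 1: O-D = 11 → L
  i= 2: M-A = 12 → M
  i= 3: P-P =  0 → A
  i= 4: J-D =  6 → G
  i= 5: E-K = 20 → U
  i= 6: N-C = 11 → L
  i= 7: P-D = 12 → M
  i= 8: K-K =  0 → A
  i= 9: L-F =  6 → G
  i=10: O-U = 20 → U
  i=11: E-T = 11 → L
  i=12: L-Z = 12 → M
  i=13: I-I =  0 → A
  i=14: Z-T =  6 → G
  i=15: X-D = 20 → U
  i=16: Y-N = 11 → L
  shifts repeat with period 5: ULMAG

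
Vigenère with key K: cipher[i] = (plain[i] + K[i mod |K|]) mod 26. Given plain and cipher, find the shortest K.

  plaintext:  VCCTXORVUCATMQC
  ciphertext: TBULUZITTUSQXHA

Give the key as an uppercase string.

YZSSXLR

  i= 0: T-V = 24 → Y
  i= 1: B-C = 25 → Z
  i= 2: U-C = 18 → S
  i= 3: L-T = 18 → S
  i= 4: U-X = 23 → X
  i= 5: Z-O = 11 → L
  i= 6: I-R = 17 → R
  i= 7: T-V = 24 → Y
  i= 8: T-U = 25 → Z
  i= 9: U-C = 18 → S
  i=10: S-A = 18 → S
  i=11: Q-T = 23 → X
  i=12: X-M = 11 → L
  i=13: H-Q = 17 → R
  i=14: A-C = 24 → Y
  shifts repeat with period 7: YZSSXLR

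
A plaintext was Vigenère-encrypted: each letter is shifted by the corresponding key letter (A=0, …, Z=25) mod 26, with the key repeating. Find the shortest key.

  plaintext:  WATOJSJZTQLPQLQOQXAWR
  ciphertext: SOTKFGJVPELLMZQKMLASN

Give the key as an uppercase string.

  i= 0: S-W = 22 → W
  i= 1: O-A = 14 → O
  i= 2: T-T =  0 → A
  i= 3: K-O = 22 → W
  i= 4: F-J = 22 → W
  i= 5: G-S = 14 → O
  i= 6: J-J =  0 → A
  i= 7: V-Z = 22 → W
  i= 8: P-T = 22 → W
  i= 9: E-Q = 14 → O
  i=10: L-L =  0 → A
  i=11: L-P = 22 → W
  i=12: M-Q = 22 → W
  i=13: Z-L = 14 → O
  i=14: Q-Q =  0 → A
  i=15: K-O = 22 → W
  i=16: M-Q = 22 → W
  i=17: L-X = 14 → O
  i=18: A-A =  0 → A
  i=19: S-W = 22 → W
  i=20: N-R = 22 → W
  shifts repeat with period 4: WOAW

WOAW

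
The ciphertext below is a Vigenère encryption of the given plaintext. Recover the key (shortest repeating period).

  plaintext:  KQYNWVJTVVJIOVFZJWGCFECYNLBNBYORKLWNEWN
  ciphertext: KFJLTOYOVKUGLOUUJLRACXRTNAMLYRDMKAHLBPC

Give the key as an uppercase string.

  i= 0: K-K =  0 → A
  i= 1: F-Q = 15 → P
  i= 2: J-Y = 11 → L
  i= 3: L-N = 24 → Y
  i= 4: T-W = 23 → X
  i= 5: O-V = 19 → T
  i= 6: Y-J = 15 → P
  i= 7: O-T = 21 → V
  i= 8: V-V =  0 → A
  i= 9: K-V = 15 → P
  i=10: U-J = 11 → L
  i=11: G-I = 24 → Y
  i=12: L-O = 23 → X
  i=13: O-V = 19 → T
  i=14: U-F = 15 → P
  i=15: U-Z = 21 → V
  i=16: J-J =  0 → A
  i=17: L-W = 15 → P
  i=18: R-G = 11 → L
  i=19: A-C = 24 → Y
  i=20: C-F = 23 → X
  i=21: X-E = 19 → T
  i=22: R-C = 15 → P
  i=23: T-Y = 21 → V
  i=24: N-N =  0 → A
  i=25: A-L = 15 → P
  i=26: M-B = 11 → L
  i=27: L-N = 24 → Y
  i=28: Y-B = 23 → X
  i=29: R-Y = 19 → T
  i=30: D-O = 15 → P
  i=31: M-R = 21 → V
  i=32: K-K =  0 → A
  i=33: A-L = 15 → P
  i=34: H-W = 11 → L
  i=35: L-N = 24 → Y
  i=36: B-E = 23 → X
  i=37: P-W = 19 → T
  i=38: C-N = 15 → P
  shifts repeat with period 8: APLYXTPV

APLYXTPV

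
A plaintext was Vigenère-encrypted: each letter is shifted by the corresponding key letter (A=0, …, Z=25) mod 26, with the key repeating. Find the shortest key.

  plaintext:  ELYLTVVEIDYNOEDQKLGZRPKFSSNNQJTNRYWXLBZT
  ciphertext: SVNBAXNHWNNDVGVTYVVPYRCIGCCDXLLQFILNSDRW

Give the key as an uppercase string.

OKPQHCSD

  i= 0: S-E = 14 → O
  i= 1: V-L = 10 → K
  i= 2: N-Y = 15 → P
  i= 3: B-L = 16 → Q
  i= 4: A-T =  7 → H
  i= 5: X-V =  2 → C
  i= 6: N-V = 18 → S
  i= 7: H-E =  3 → D
  i= 8: W-I = 14 → O
  i= 9: N-D = 10 → K
  i=10: N-Y = 15 → P
  i=11: D-N = 16 → Q
  i=12: V-O =  7 → H
  i=13: G-E =  2 → C
  i=14: V-D = 18 → S
  i=15: T-Q =  3 → D
  i=16: Y-K = 14 → O
  i=17: V-L = 10 → K
  i=18: V-G = 15 → P
  i=19: P-Z = 16 → Q
  i=20: Y-R =  7 → H
  i=21: R-P =  2 → C
  i=22: C-K = 18 → S
  i=23: I-F =  3 → D
  i=24: G-S = 14 → O
  i=25: C-S = 10 → K
  i=26: C-N = 15 → P
  i=27: D-N = 16 → Q
  i=28: X-Q =  7 → H
  i=29: L-J =  2 → C
  i=30: L-T = 18 → S
  i=31: Q-N =  3 → D
  i=32: F-R = 14 → O
  i=33: I-Y = 10 → K
  i=34: L-W = 15 → P
  i=35: N-X = 16 → Q
  i=36: S-L =  7 → H
  i=37: D-B =  2 → C
  i=38: R-Z = 18 → S
  i=39: W-T =  3 → D
  shifts repeat with period 8: OKPQHCSD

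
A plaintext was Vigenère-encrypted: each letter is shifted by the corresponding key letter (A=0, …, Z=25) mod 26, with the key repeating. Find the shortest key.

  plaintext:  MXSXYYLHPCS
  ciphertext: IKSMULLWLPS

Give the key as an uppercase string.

WNAP

  i= 0: I-M = 22 → W
  i= 1: K-X = 13 → N
  i= 2: S-S =  0 → A
  i= 3: M-X = 15 → P
  i= 4: U-Y = 22 → W
  i= 5: L-Y = 13 → N
  i= 6: L-L =  0 → A
  i= 7: W-H = 15 → P
  i= 8: L-P = 22 → W
  i= 9: P-C = 13 → N
  i=10: S-S =  0 → A
  shifts repeat with period 4: WNAP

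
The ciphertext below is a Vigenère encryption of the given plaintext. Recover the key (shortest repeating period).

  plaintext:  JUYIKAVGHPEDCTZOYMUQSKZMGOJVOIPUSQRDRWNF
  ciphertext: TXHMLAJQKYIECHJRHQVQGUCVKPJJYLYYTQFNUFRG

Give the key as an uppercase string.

KDJEBAO

  i= 0: T-J = 10 → K
  i= 1: X-U =  3 → D
  i= 2: H-Y =  9 → J
  i= 3: M-I =  4 → E
  i= 4: L-K =  1 → B
  i= 5: A-A =  0 → A
  i= 6: J-V = 14 → O
  i= 7: Q-G = 10 → K
  i= 8: K-H =  3 → D
  i= 9: Y-P =  9 → J
  i=10: I-E =  4 → E
  i=11: E-D =  1 → B
  i=12: C-C =  0 → A
  i=13: H-T = 14 → O
  i=14: J-Z = 10 → K
  i=15: R-O =  3 → D
  i=16: H-Y =  9 → J
  i=17: Q-M =  4 → E
  i=18: V-U =  1 → B
  i=19: Q-Q =  0 → A
  i=20: G-S = 14 → O
  i=21: U-K = 10 → K
  i=22: C-Z =  3 → D
  i=23: V-M =  9 → J
  i=24: K-G =  4 → E
  i=25: P-O =  1 → B
  i=26: J-J =  0 → A
  i=27: J-V = 14 → O
  i=28: Y-O = 10 → K
  i=29: L-I =  3 → D
  i=30: Y-P =  9 → J
  i=31: Y-U =  4 → E
  i=32: T-S =  1 → B
  i=33: Q-Q =  0 → A
  i=34: F-R = 14 → O
  i=35: N-D = 10 → K
  i=36: U-R =  3 → D
  i=37: F-W =  9 → J
  i=38: R-N =  4 → E
  i=39: G-F =  1 → B
  shifts repeat with period 7: KDJEBAO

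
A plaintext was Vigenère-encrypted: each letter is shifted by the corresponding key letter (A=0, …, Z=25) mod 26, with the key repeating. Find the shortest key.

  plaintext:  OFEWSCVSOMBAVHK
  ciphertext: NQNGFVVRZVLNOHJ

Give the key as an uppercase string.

ZLJKNTA

  i= 0: N-O = 25 → Z
  i= 1: Q-F = 11 → L
  i= 2: N-E =  9 → J
  i= 3: G-W = 10 → K
  i= 4: F-S = 13 → N
  i= 5: V-C = 19 → T
  i= 6: V-V =  0 → A
  i= 7: R-S = 25 → Z
  i= 8: Z-O = 11 → L
  i= 9: V-M =  9 → J
  i=10: L-B = 10 → K
  i=11: N-A = 13 → N
  i=12: O-V = 19 → T
  i=13: H-H =  0 → A
  i=14: J-K = 25 → Z
  shifts repeat with period 7: ZLJKNTA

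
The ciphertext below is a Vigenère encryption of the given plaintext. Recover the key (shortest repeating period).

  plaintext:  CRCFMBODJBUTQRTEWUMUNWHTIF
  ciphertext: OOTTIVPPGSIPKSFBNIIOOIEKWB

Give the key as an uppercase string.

  i= 0: O-C = 12 → M
  i= 1: O-R = 23 → X
  i= 2: T-C = 17 → R
  i= 3: T-F = 14 → O
  i= 4: I-M = 22 → W
  i= 5: V-B = 20 → U
  i= 6: P-O =  1 → B
  i= 7: P-D = 12 → M
  i= 8: G-J = 23 → X
  i= 9: S-B = 17 → R
  i=10: I-U = 14 → O
  i=11: P-T = 22 → W
  i=12: K-Q = 20 → U
  i=13: S-R =  1 → B
  i=14: F-T = 12 → M
  i=15: B-E = 23 → X
  i=16: N-W = 17 → R
  i=17: I-U = 14 → O
  i=18: I-M = 22 → W
  i=19: O-U = 20 → U
  i=20: O-N =  1 → B
  i=21: I-W = 12 → M
  i=22: E-H = 23 → X
  i=23: K-T = 17 → R
  i=24: W-I = 14 → O
  i=25: B-F = 22 → W
  shifts repeat with period 7: MXROWUB

MXROWUB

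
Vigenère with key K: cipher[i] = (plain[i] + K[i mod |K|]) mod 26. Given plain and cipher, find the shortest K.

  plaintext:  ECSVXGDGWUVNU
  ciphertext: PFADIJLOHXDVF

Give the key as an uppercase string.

LDII

  i= 0: P-E = 11 → L
  i= 1: F-C =  3 → D
  i= 2: A-S =  8 → I
  i= 3: D-V =  8 → I
  i= 4: I-X = 11 → L
  i= 5: J-G =  3 → D
  i= 6: L-D =  8 → I
  i= 7: O-G =  8 → I
  i= 8: H-W = 11 → L
  i= 9: X-U =  3 → D
  i=10: D-V =  8 → I
  i=11: V-N =  8 → I
  i=12: F-U = 11 → L
  shifts repeat with period 4: LDII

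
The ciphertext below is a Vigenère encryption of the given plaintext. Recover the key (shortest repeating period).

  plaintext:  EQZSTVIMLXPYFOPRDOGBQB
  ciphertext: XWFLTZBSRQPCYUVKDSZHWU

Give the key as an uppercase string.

TGGTAE

  i= 0: X-E = 19 → T
  i= 1: W-Q =  6 → G
  i= 2: F-Z =  6 → G
  i= 3: L-S = 19 → T
  i= 4: T-T =  0 → A
  i= 5: Z-V =  4 → E
  i= 6: B-I = 19 → T
  i= 7: S-M =  6 → G
  i= 8: R-L =  6 → G
  i= 9: Q-X = 19 → T
  i=10: P-P =  0 → A
  i=11: C-Y =  4 → E
  i=12: Y-F = 19 → T
  i=13: U-O =  6 → G
  i=14: V-P =  6 → G
  i=15: K-R = 19 → T
  i=16: D-D =  0 → A
  i=17: S-O =  4 → E
  i=18: Z-G = 19 → T
  i=19: H-B =  6 → G
  i=20: W-Q =  6 → G
  i=21: U-B = 19 → T
  shifts repeat with period 6: TGGTAE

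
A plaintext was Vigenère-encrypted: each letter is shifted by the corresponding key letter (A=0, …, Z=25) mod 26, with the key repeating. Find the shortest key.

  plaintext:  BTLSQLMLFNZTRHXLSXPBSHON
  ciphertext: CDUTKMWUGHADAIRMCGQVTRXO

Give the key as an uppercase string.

  i= 0: C-B =  1 → B
  i= 1: D-T = 10 → K
  i= 2: U-L =  9 → J
  i= 3: T-S =  1 → B
  i= 4: K-Q = 20 → U
  i= 5: M-L =  1 → B
  i= 6: W-M = 10 → K
  i= 7: U-L =  9 → J
  i= 8: G-F =  1 → B
  i= 9: H-N = 20 → U
  i=10: A-Z =  1 → B
  i=11: D-T = 10 → K
  i=12: A-R =  9 → J
  i=13: I-H =  1 → B
  i=14: R-X = 20 → U
  i=15: M-L =  1 → B
  i=16: C-S = 10 → K
  i=17: G-X =  9 → J
  i=18: Q-P =  1 → B
  i=19: V-B = 20 → U
  i=20: T-S =  1 → B
  i=21: R-H = 10 → K
  i=22: X-O =  9 → J
  i=23: O-N =  1 → B
  shifts repeat with period 5: BKJBU

BKJBU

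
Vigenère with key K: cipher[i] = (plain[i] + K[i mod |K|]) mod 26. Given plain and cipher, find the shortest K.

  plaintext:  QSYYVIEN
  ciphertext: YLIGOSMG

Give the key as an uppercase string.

  i= 0: Y-Q =  8 → I
  i= 1: L-S = 19 → T
  i= 2: I-Y = 10 → K
  i= 3: G-Y =  8 → I
  i= 4: O-V = 19 → T
  i= 5: S-I = 10 → K
  i= 6: M-E =  8 → I
  i= 7: G-N = 19 → T
  shifts repeat with period 3: ITK

ITK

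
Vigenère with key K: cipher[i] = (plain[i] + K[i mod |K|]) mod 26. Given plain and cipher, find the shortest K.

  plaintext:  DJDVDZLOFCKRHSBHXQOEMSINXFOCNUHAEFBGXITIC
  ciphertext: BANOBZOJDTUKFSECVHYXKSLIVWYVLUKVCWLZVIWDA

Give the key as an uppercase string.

  i= 0: B-D = 24 → Y
  i= 1: A-J = 17 → R
  i= 2: N-D = 10 → K
  i= 3: O-V = 19 → T
  i= 4: B-D = 24 → Y
  i= 5: Z-Z =  0 → A
  i= 6: O-L =  3 → D
  i= 7: J-O = 21 → V
  i= 8: D-F = 24 → Y
  i= 9: T-C = 17 → R
  i=10: U-K = 10 → K
  i=11: K-R = 19 → T
  i=12: F-H = 24 → Y
  i=13: S-S =  0 → A
  i=14: E-B =  3 → D
  i=15: C-H = 21 → V
  i=16: V-X = 24 → Y
  i=17: H-Q = 17 → R
  i=18: Y-O = 10 → K
  i=19: X-E = 19 → T
  i=20: K-M = 24 → Y
  i=21: S-S =  0 → A
  i=22: L-I =  3 → D
  i=23: I-N = 21 → V
  i=24: V-X = 24 → Y
  i=25: W-F = 17 → R
  i=26: Y-O = 10 → K
  i=27: V-C = 19 → T
  i=28: L-N = 24 → Y
  i=29: U-U =  0 → A
  i=30: K-H =  3 → D
  i=31: V-A = 21 → V
  i=32: C-E = 24 → Y
  i=33: W-F = 17 → R
  i=34: L-B = 10 → K
  i=35: Z-G = 19 → T
  i=36: V-X = 24 → Y
  i=37: I-I =  0 → A
  i=38: W-T =  3 → D
  i=39: D-I = 21 → V
  i=40: A-C = 24 → Y
  shifts repeat with period 8: YRKTYADV

YRKTYADV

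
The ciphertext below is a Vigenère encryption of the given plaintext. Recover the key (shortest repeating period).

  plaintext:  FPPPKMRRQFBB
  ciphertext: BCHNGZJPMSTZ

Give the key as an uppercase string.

WNSY

  i= 0: B-F = 22 → W
  i= 1: C-P = 13 → N
  i= 2: H-P = 18 → S
  i= 3: N-P = 24 → Y
  i= 4: G-K = 22 → W
  i= 5: Z-M = 13 → N
  i= 6: J-R = 18 → S
  i= 7: P-R = 24 → Y
  i= 8: M-Q = 22 → W
  i= 9: S-F = 13 → N
  i=10: T-B = 18 → S
  i=11: Z-B = 24 → Y
  shifts repeat with period 4: WNSY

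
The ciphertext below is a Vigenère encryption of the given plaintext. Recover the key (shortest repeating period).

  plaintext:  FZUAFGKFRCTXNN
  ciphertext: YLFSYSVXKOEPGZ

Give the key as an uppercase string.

  i= 0: Y-F = 19 → T
  i= 1: L-Z = 12 → M
  i= 2: F-U = 11 → L
  i= 3: S-A = 18 → S
  i= 4: Y-F = 19 → T
  i= 5: S-G = 12 → M
  i= 6: V-K = 11 → L
  i= 7: X-F = 18 → S
  i= 8: K-R = 19 → T
  i= 9: O-C = 12 → M
  i=10: E-T = 11 → L
  i=11: P-X = 18 → S
  i=12: G-N = 19 → T
  i=13: Z-N = 12 → M
  shifts repeat with period 4: TMLS

TMLS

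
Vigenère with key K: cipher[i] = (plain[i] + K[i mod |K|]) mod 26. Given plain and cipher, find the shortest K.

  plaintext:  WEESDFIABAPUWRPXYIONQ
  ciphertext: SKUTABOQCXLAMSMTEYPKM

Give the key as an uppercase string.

WGQBX

  i= 0: S-W = 22 → W
  i= 1: K-E =  6 → G
  i= 2: U-E = 16 → Q
  i= 3: T-S =  1 → B
  i= 4: A-D = 23 → X
  i= 5: B-F = 22 → W
  i= 6: O-I =  6 → G
  i= 7: Q-A = 16 → Q
  i= 8: C-B =  1 → B
  i= 9: X-A = 23 → X
  i=10: L-P = 22 → W
  i=11: A-U =  6 → G
  i=12: M-W = 16 → Q
  i=13: S-R =  1 → B
  i=14: M-P = 23 → X
  i=15: T-X = 22 → W
  i=16: E-Y =  6 → G
  i=17: Y-I = 16 → Q
  i=18: P-O =  1 → B
  i=19: K-N = 23 → X
  i=20: M-Q = 22 → W
  shifts repeat with period 5: WGQBX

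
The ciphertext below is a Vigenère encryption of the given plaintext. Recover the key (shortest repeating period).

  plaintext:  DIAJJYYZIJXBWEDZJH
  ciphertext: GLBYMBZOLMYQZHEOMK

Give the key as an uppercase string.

  i= 0: G-D =  3 → D
  i= 1: L-I =  3 → D
  i= 2: B-A =  1 → B
  i= 3: Y-J = 15 → P
  i= 4: M-J =  3 → D
  i= 5: B-Y =  3 → D
  i= 6: Z-Y =  1 → B
  i= 7: O-Z = 15 → P
  i= 8: L-I =  3 → D
  i= 9: M-J =  3 → D
  i=10: Y-X =  1 → B
  i=11: Q-B = 15 → P
  i=12: Z-W =  3 → D
  i=13: H-E =  3 → D
  i=14: E-D =  1 → B
  i=15: O-Z = 15 → P
  i=16: M-J =  3 → D
  i=17: K-H =  3 → D
  shifts repeat with period 4: DDBP

DDBP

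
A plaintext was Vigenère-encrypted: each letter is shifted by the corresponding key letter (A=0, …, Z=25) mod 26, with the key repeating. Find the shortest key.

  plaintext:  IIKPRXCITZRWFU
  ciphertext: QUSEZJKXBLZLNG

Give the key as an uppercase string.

  i= 0: Q-I =  8 → I
  i= 1: U-I = 12 → M
  i= 2: S-K =  8 → I
  i= 3: E-P = 15 → P
  i= 4: Z-R =  8 → I
  i= 5: J-X = 12 → M
  i= 6: K-C =  8 → I
  i= 7: X-I = 15 → P
  i= 8: B-T =  8 → I
  i= 9: L-Z = 12 → M
  i=10: Z-R =  8 → I
  i=11: L-W = 15 → P
  i=12: N-F =  8 → I
  i=13: G-U = 12 → M
  shifts repeat with period 4: IMIP

IMIP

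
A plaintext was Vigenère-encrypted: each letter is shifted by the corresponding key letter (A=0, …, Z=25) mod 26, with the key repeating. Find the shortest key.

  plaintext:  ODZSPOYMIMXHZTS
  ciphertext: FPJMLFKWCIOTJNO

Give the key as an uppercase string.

  i= 0: F-O = 17 → R
  i= 1: P-D = 12 → M
  i= 2: J-Z = 10 → K
  i= 3: M-S = 20 → U
  i= 4: L-P = 22 → W
  i= 5: F-O = 17 → R
  i= 6: K-Y = 12 → M
  i= 7: W-M = 10 → K
  i= 8: C-I = 20 → U
  i= 9: I-M = 22 → W
  i=10: O-X = 17 → R
  i=11: T-H = 12 → M
  i=12: J-Z = 10 → K
  i=13: N-T = 20 → U
  i=14: O-S = 22 → W
  shifts repeat with period 5: RMKUW

RMKUW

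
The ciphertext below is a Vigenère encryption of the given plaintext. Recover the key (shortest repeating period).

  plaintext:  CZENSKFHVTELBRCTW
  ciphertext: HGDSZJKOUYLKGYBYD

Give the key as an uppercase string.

FHZ

  i= 0: H-C =  5 → F
  i= 1: G-Z =  7 → H
  i= 2: D-E = 25 → Z
  i= 3: S-N =  5 → F
  i= 4: Z-S =  7 → H
  i= 5: J-K = 25 → Z
  i= 6: K-F =  5 → F
  i= 7: O-H =  7 → H
  i= 8: U-V = 25 → Z
  i= 9: Y-T =  5 → F
  i=10: L-E =  7 → H
  i=11: K-L = 25 → Z
  i=12: G-B =  5 → F
  i=13: Y-R =  7 → H
  i=14: B-C = 25 → Z
  i=15: Y-T =  5 → F
  i=16: D-W =  7 → H
  shifts repeat with period 3: FHZ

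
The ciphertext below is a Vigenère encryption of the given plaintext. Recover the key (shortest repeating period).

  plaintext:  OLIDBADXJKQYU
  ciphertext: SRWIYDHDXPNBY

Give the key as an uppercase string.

  i= 0: S-O =  4 → E
  i= 1: R-L =  6 → G
  i= 2: W-I = 14 → O
  i= 3: I-D =  5 → F
  i= 4: Y-B = 23 → X
  i= 5: D-A =  3 → D
  i= 6: H-D =  4 → E
  i= 7: D-X =  6 → G
  i= 8: X-J = 14 → O
  i= 9: P-K =  5 → F
  i=10: N-Q = 23 → X
  i=11: B-Y =  3 → D
  i=12: Y-U =  4 → E
  shifts repeat with period 6: EGOFXD

EGOFXD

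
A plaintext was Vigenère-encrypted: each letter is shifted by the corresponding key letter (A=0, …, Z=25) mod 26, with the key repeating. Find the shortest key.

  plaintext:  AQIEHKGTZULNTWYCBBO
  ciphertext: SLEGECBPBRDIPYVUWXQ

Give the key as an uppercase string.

SVWCX

  i= 0: S-A = 18 → S
  i= 1: L-Q = 21 → V
  i= 2: E-I = 22 → W
  i= 3: G-E =  2 → C
  i= 4: E-H = 23 → X
  i= 5: C-K = 18 → S
  i= 6: B-G = 21 → V
  i= 7: P-T = 22 → W
  i= 8: B-Z =  2 → C
  i= 9: R-U = 23 → X
  i=10: D-L = 18 → S
  i=11: I-N = 21 → V
  i=12: P-T = 22 → W
  i=13: Y-W =  2 → C
  i=14: V-Y = 23 → X
  i=15: U-C = 18 → S
  i=16: W-B = 21 → V
  i=17: X-B = 22 → W
  i=18: Q-O =  2 → C
  shifts repeat with period 5: SVWCX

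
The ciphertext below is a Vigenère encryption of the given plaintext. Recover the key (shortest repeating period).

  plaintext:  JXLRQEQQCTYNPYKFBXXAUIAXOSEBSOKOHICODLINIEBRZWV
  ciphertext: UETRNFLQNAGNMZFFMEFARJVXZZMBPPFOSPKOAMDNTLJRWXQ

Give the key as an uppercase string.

  i= 0: U-J = 11 → L
  i= 1: E-X =  7 → H
  i= 2: T-L =  8 → I
  i= 3: R-R =  0 → A
  i= 4: N-Q = 23 → X
  i= 5: F-E =  1 → B
  i= 6: L-Q = 21 → V
  i= 7: Q-Q =  0 → A
  i= 8: N-C = 11 → L
  i= 9: A-T =  7 → H
  i=10: G-Y =  8 → I
  i=11: N-N =  0 → A
  i=12: M-P = 23 → X
  i=13: Z-Y =  1 → B
  i=14: F-K = 21 → V
  i=15: F-F =  0 → A
  i=16: M-B = 11 → L
  i=17: E-X =  7 → H
  i=18: F-X =  8 → I
  i=19: A-A =  0 → A
  i=20: R-U = 23 → X
  i=21: J-I =  1 → B
  i=22: V-A = 21 → V
  i=23: X-X =  0 → A
  i=24: Z-O = 11 → L
  i=25: Z-S =  7 → H
  i=26: M-E =  8 → I
  i=27: B-B =  0 → A
  i=28: P-S = 23 → X
  i=29: P-O =  1 → B
  i=30: F-K = 21 → V
  i=31: O-O =  0 → A
  i=32: S-H = 11 → L
  i=33: P-I =  7 → H
  i=34: K-C =  8 → I
  i=35: O-O =  0 → A
  i=36: A-D = 23 → X
  i=37: M-L =  1 → B
  i=38: D-I = 21 → V
  i=39: N-N =  0 → A
  i=40: T-I = 11 → L
  i=41: L-E =  7 → H
  i=42: J-B =  8 → I
  i=43: R-R =  0 → A
  i=44: W-Z = 23 → X
  i=45: X-W =  1 → B
  i=46: Q-V = 21 → V
  shifts repeat with period 8: LHIAXBVA

LHIAXBVA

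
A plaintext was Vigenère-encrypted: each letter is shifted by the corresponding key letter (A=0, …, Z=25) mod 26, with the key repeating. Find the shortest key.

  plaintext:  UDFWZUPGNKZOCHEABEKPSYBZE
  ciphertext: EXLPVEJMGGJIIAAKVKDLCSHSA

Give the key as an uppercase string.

KUGTW

  i= 0: E-U = 10 → K
  i= 1: X-D = 20 → U
  i= 2: L-F =  6 → G
  i= 3: P-W = 19 → T
  i= 4: V-Z = 22 → W
  i= 5: E-U = 10 → K
  i= 6: J-P = 20 → U
  i= 7: M-G =  6 → G
  i= 8: G-N = 19 → T
  i= 9: G-K = 22 → W
  i=10: J-Z = 10 → K
  i=11: I-O = 20 → U
  i=12: I-C =  6 → G
  i=13: A-H = 19 → T
  i=14: A-E = 22 → W
  i=15: K-A = 10 → K
  i=16: V-B = 20 → U
  i=17: K-E =  6 → G
  i=18: D-K = 19 → T
  i=19: L-P = 22 → W
  i=20: C-S = 10 → K
  i=21: S-Y = 20 → U
  i=22: H-B =  6 → G
  i=23: S-Z = 19 → T
  i=24: A-E = 22 → W
  shifts repeat with period 5: KUGTW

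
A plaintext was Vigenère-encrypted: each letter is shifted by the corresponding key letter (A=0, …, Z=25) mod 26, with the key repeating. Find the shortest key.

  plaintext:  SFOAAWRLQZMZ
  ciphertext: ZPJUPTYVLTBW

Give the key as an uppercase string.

  i= 0: Z-S =  7 → H
  i= 1: P-F = 10 → K
  i= 2: J-O = 21 → V
  i= 3: U-A = 20 → U
  i= 4: P-A = 15 → P
  i= 5: T-W = 23 → X
  i= 6: Y-R =  7 → H
  i= 7: V-L = 10 → K
  i= 8: L-Q = 21 → V
  i= 9: T-Z = 20 → U
  i=10: B-M = 15 → P
  i=11: W-Z = 23 → X
  shifts repeat with period 6: HKVUPX

HKVUPX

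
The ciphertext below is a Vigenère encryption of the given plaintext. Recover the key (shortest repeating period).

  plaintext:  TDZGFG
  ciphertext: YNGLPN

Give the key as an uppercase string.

  i= 0: Y-T =  5 → F
  i= 1: N-D = 10 → K
  i= 2: G-Z =  7 → H
  i= 3: L-G =  5 → F
  i= 4: P-F = 10 → K
  i= 5: N-G =  7 → H
  shifts repeat with period 3: FKH

FKH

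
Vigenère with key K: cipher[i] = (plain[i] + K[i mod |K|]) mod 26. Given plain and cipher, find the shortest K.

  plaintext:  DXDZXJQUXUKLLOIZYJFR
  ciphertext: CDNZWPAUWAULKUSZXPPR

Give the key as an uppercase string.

  i= 0: C-D = 25 → Z
  i= 1: D-X =  6 → G
  i= 2: N-D = 10 → K
  i= 3: Z-Z =  0 → A
  i= 4: W-X = 25 → Z
  i= 5: P-J =  6 → G
  i= 6: A-Q = 10 → K
  i= 7: U-U =  0 → A
  i= 8: W-X = 25 → Z
  i= 9: A-U =  6 → G
  i=10: U-K = 10 → K
  i=11: L-L =  0 → A
  i=12: K-L = 25 → Z
  i=13: U-O =  6 → G
  i=14: S-I = 10 → K
  i=15: Z-Z =  0 → A
  i=16: X-Y = 25 → Z
  i=17: P-J =  6 → G
  i=18: P-F = 10 → K
  i=19: R-R =  0 → A
  shifts repeat with period 4: ZGKA

ZGKA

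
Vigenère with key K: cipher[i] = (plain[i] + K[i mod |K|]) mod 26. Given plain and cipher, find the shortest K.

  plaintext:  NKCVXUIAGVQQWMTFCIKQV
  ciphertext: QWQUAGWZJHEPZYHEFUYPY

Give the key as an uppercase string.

DMOZ

  i= 0: Q-N =  3 → D
  i= 1: W-K = 12 → M
  i= 2: Q-C = 14 → O
  i= 3: U-V = 25 → Z
  i= 4: A-X =  3 → D
  i= 5: G-U = 12 → M
  i= 6: W-I = 14 → O
  i= 7: Z-A = 25 → Z
  i= 8: J-G =  3 → D
  i= 9: H-V = 12 → M
  i=10: E-Q = 14 → O
  i=11: P-Q = 25 → Z
  i=12: Z-W =  3 → D
  i=13: Y-M = 12 → M
  i=14: H-T = 14 → O
  i=15: E-F = 25 → Z
  i=16: F-C =  3 → D
  i=17: U-I = 12 → M
  i=18: Y-K = 14 → O
  i=19: P-Q = 25 → Z
  i=20: Y-V =  3 → D
  shifts repeat with period 4: DMOZ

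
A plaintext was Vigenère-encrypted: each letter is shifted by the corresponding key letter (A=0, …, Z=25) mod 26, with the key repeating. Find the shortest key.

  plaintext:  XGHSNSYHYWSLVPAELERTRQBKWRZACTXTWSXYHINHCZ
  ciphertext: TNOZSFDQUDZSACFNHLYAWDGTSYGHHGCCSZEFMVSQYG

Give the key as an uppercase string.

  i= 0: T-X = 22 → W
  i= 1: N-G =  7 → H
  i= 2: O-H =  7 → H
  i= 3: Z-S =  7 → H
  i= 4: S-N =  5 → F
  i= 5: F-S = 13 → N
  i= 6: D-Y =  5 → F
  i= 7: Q-H =  9 → J
  i= 8: U-Y = 22 → W
  i= 9: D-W =  7 → H
  i=10: Z-S =  7 → H
  i=11: S-L =  7 → H
  i=12: A-V =  5 → F
  i=13: C-P = 13 → N
  i=14: F-A =  5 → F
  i=15: N-E =  9 → J
  i=16: H-L = 22 → W
  i=17: L-E =  7 → H
  i=18: Y-R =  7 → H
  i=19: A-T =  7 → H
  i=20: W-R =  5 → F
  i=21: D-Q = 13 → N
  i=22: G-B =  5 → F
  i=23: T-K =  9 → J
  i=24: S-W = 22 → W
  i=25: Y-R =  7 → H
  i=26: G-Z =  7 → H
  i=27: H-A =  7 → H
  i=28: H-C =  5 → F
  i=29: G-T = 13 → N
  i=30: C-X =  5 → F
  i=31: C-T =  9 → J
  i=32: S-W = 22 → W
  i=33: Z-S =  7 → H
  i=34: E-X =  7 → H
  i=35: F-Y =  7 → H
  i=36: M-H =  5 → F
  i=37: V-I = 13 → N
  i=38: S-N =  5 → F
  i=39: Q-H =  9 → J
  i=40: Y-C = 22 → W
  i=41: G-Z =  7 → H
  shifts repeat with period 8: WHHHFNFJ

WHHHFNFJ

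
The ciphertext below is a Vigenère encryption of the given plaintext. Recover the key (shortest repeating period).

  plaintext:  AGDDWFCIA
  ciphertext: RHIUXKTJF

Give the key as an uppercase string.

  i= 0: R-A = 17 → R
  i= 1: H-G =  1 → B
  i= 2: I-D =  5 → F
  i= 3: U-D = 17 → R
  i= 4: X-W =  1 → B
  i= 5: K-F =  5 → F
  i= 6: T-C = 17 → R
  i= 7: J-I =  1 → B
  i= 8: F-A =  5 → F
  shifts repeat with period 3: RBF

RBF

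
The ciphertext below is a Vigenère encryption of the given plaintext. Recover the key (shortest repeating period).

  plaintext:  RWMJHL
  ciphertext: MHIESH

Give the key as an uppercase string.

  i= 0: M-R = 21 → V
  i= 1: H-W = 11 → L
  i= 2: I-M = 22 → W
  i= 3: E-J = 21 → V
  i= 4: S-H = 11 → L
  i= 5: H-L = 22 → W
  shifts repeat with period 3: VLW

VLW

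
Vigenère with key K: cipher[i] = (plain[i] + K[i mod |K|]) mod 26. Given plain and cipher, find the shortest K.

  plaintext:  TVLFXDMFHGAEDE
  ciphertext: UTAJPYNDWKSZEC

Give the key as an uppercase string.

  i= 0: U-T =  1 → B
  i= 1: T-V = 24 → Y
  i= 2: A-L = 15 → P
  i= 3: J-F =  4 → E
  i= 4: P-X = 18 → S
  i= 5: Y-D = 21 → V
  i= 6: N-M =  1 → B
  i= 7: D-F = 24 → Y
  i= 8: W-H = 15 → P
  i= 9: K-G =  4 → E
  i=10: S-A = 18 → S
  i=11: Z-E = 21 → V
  i=12: E-D =  1 → B
  i=13: C-E = 24 → Y
  shifts repeat with period 6: BYPESV

BYPESV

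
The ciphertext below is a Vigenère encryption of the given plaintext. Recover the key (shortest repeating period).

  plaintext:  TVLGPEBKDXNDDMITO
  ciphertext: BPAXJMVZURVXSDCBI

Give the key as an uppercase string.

IUPRU

  i= 0: B-T =  8 → I
  i= 1: P-V = 20 → U
  i= 2: A-L = 15 → P
  i= 3: X-G = 17 → R
  i= 4: J-P = 20 → U
  i= 5: M-E =  8 → I
  i= 6: V-B = 20 → U
  i= 7: Z-K = 15 → P
  i= 8: U-D = 17 → R
  i= 9: R-X = 20 → U
  i=10: V-N =  8 → I
  i=11: X-D = 20 → U
  i=12: S-D = 15 → P
  i=13: D-M = 17 → R
  i=14: C-I = 20 → U
  i=15: B-T =  8 → I
  i=16: I-O = 20 → U
  shifts repeat with period 5: IUPRU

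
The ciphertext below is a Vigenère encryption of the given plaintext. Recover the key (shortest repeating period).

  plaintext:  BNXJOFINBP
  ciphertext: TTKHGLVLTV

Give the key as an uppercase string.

  i= 0: T-B = 18 → S
  i= 1: T-N =  6 → G
  i= 2: K-X = 13 → N
  i= 3: H-J = 24 → Y
  i= 4: G-O = 18 → S
  i= 5: L-F =  6 → G
  i= 6: V-I = 13 → N
  i= 7: L-N = 24 → Y
  i= 8: T-B = 18 → S
  i= 9: V-P =  6 → G
  shifts repeat with period 4: SGNY

SGNY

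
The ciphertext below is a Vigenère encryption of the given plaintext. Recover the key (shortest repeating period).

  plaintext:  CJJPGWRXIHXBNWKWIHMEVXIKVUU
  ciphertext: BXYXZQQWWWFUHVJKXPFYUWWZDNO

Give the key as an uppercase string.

  i= 0: B-C = 25 → Z
  i= 1: X-J = 14 → O
  i= 2: Y-J = 15 → P
  i= 3: X-P =  8 → I
  i= 4: Z-G = 19 → T
  i= 5: Q-W = 20 → U
  i= 6: Q-R = 25 → Z
  i= 7: W-X = 25 → Z
  i= 8: W-I = 14 → O
  i= 9: W-H = 15 → P
  i=10: F-X =  8 → I
  i=11: U-B = 19 → T
  i=12: H-N = 20 → U
  i=13: V-W = 25 → Z
  i=14: J-K = 25 → Z
  i=15: K-W = 14 → O
  i=16: X-I = 15 → P
  i=17: P-H =  8 → I
  i=18: F-M = 19 → T
  i=19: Y-E = 20 → U
  i=20: U-V = 25 → Z
  i=21: W-X = 25 → Z
  i=22: W-I = 14 → O
  i=23: Z-K = 15 → P
  i=24: D-V =  8 → I
  i=25: N-U = 19 → T
  i=26: O-U = 20 → U
  shifts repeat with period 7: ZOPITUZ

ZOPITUZ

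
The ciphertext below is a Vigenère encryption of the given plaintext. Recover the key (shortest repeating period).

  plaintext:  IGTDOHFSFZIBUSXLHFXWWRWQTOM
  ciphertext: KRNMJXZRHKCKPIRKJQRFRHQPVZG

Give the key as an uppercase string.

CLUJVQUZ

  i= 0: K-I =  2 → C
  i= 1: R-G = 11 → L
  i= 2: N-T = 20 → U
  i= 3: M-D =  9 → J
  i= 4: J-O = 21 → V
  i= 5: X-H = 16 → Q
  i= 6: Z-F = 20 → U
  i= 7: R-S = 25 → Z
  i= 8: H-F =  2 → C
  i= 9: K-Z = 11 → L
  i=10: C-I = 20 → U
  i=11: K-B =  9 → J
  i=12: P-U = 21 → V
  i=13: I-S = 16 → Q
  i=14: R-X = 20 → U
  i=15: K-L = 25 → Z
  i=16: J-H =  2 → C
  i=17: Q-F = 11 → L
  i=18: R-X = 20 → U
  i=19: F-W =  9 → J
  i=20: R-W = 21 → V
  i=21: H-R = 16 → Q
  i=22: Q-W = 20 → U
  i=23: P-Q = 25 → Z
  i=24: V-T =  2 → C
  i=25: Z-O = 11 → L
  i=26: G-M = 20 → U
  shifts repeat with period 8: CLUJVQUZ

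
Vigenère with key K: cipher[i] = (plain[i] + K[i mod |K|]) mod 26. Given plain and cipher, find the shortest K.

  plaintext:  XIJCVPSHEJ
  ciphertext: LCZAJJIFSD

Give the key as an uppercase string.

  i= 0: L-X = 14 → O
  i= 1: C-I = 20 → U
  i= 2: Z-J = 16 → Q
  i= 3: A-C = 24 → Y
  i= 4: J-V = 14 → O
  i= 5: J-P = 20 → U
  i= 6: I-S = 16 → Q
  i= 7: F-H = 24 → Y
  i= 8: S-E = 14 → O
  i= 9: D-J = 20 → U
  shifts repeat with period 4: OUQY

OUQY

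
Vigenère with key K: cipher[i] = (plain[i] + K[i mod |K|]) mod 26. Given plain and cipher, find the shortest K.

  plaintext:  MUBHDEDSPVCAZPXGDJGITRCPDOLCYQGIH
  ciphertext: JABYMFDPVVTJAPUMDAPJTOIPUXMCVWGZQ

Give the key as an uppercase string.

  i= 0: J-M = 23 → X
  i= 1: A-U =  6 → G
  i= 2: B-B =  0 → A
  i= 3: Y-H = 17 → R
  i= 4: M-D =  9 → J
  i= 5: F-E =  1 → B
  i= 6: D-D =  0 → A
  i= 7: P-S = 23 → X
  i= 8: V-P =  6 → G
  i= 9: V-V =  0 → A
  i=10: T-C = 17 → R
  i=11: J-A =  9 → J
  i=12: A-Z =  1 → B
  i=13: P-P =  0 → A
  i=14: U-X = 23 → X
  i=15: M-G =  6 → G
  i=16: D-D =  0 → A
  i=17: A-J = 17 → R
  i=18: P-G =  9 → J
  i=19: J-I =  1 → B
  i=20: T-T =  0 → A
  i=21: O-R = 23 → X
  i=22: I-C =  6 → G
  i=23: P-P =  0 → A
  i=24: U-D = 17 → R
  i=25: X-O =  9 → J
  i=26: M-L =  1 → B
  i=27: C-C =  0 → A
  i=28: V-Y = 23 → X
  i=29: W-Q =  6 → G
  i=30: G-G =  0 → A
  i=31: Z-I = 17 → R
  i=32: Q-H =  9 → J
  shifts repeat with period 7: XGARJBA

XGARJBA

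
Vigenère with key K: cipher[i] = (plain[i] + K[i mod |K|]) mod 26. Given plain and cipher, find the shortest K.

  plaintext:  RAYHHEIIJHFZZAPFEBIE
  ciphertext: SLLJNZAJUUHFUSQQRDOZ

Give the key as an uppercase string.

  i= 0: S-R =  1 → B
  i= 1: L-A = 11 → L
  i= 2: L-Y = 13 → N
  i= 3: J-H =  2 → C
  i= 4: N-H =  6 → G
  i= 5: Z-E = 21 → V
  i= 6: A-I = 18 → S
  i= 7: J-I =  1 → B
  i= 8: U-J = 11 → L
  i= 9: U-H = 13 → N
  i=10: H-F =  2 → C
  i=11: F-Z =  6 → G
  i=12: U-Z = 21 → V
  i=13: S-A = 18 → S
  i=14: Q-P =  1 → B
  i=15: Q-F = 11 → L
  i=16: R-E = 13 → N
  i=17: D-B =  2 → C
  i=18: O-I =  6 → G
  i=19: Z-E = 21 → V
  shifts repeat with period 7: BLNCGVS

BLNCGVS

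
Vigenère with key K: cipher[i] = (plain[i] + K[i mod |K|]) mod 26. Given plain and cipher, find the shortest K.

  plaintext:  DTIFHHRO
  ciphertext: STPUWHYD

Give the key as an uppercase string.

  i= 0: S-D = 15 → P
  i= 1: T-T =  0 → A
  i= 2: P-I =  7 → H
  i= 3: U-F = 15 → P
  i= 4: W-H = 15 → P
  i= 5: H-H =  0 → A
  i= 6: Y-R =  7 → H
  i= 7: D-O = 15 → P
  shifts repeat with period 4: PAHP

PAHP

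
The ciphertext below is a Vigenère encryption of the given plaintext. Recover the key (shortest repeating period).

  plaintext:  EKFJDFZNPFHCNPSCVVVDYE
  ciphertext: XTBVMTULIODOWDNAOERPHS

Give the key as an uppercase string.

TJWMJOVY

  i= 0: X-E = 19 → T
  i= 1: T-K =  9 → J
  i= 2: B-F = 22 → W
  i= 3: V-J = 12 → M
  i= 4: M-D =  9 → J
  i= 5: T-F = 14 → O
  i= 6: U-Z = 21 → V
  i= 7: L-N = 24 → Y
  i= 8: I-P = 19 → T
  i= 9: O-F =  9 → J
  i=10: D-H = 22 → W
  i=11: O-C = 12 → M
  i=12: W-N =  9 → J
  i=13: D-P = 14 → O
  i=14: N-S = 21 → V
  i=15: A-C = 24 → Y
  i=16: O-V = 19 → T
  i=17: E-V =  9 → J
  i=18: R-V = 22 → W
  i=19: P-D = 12 → M
  i=20: H-Y =  9 → J
  i=21: S-E = 14 → O
  shifts repeat with period 8: TJWMJOVY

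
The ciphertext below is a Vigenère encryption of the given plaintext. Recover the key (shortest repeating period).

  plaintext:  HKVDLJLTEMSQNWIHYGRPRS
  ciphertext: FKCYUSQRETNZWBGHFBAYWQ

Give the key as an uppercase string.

YAHVJJF

  i= 0: F-H = 24 → Y
  i= 1: K-K =  0 → A
  i= 2: C-V =  7 → H
  i= 3: Y-D = 21 → V
  i= 4: U-L =  9 → J
  i= 5: S-J =  9 → J
  i= 6: Q-L =  5 → F
  i= 7: R-T = 24 → Y
  i= 8: E-E =  0 → A
  i= 9: T-M =  7 → H
  i=10: N-S = 21 → V
  i=11: Z-Q =  9 → J
  i=12: W-N =  9 → J
  i=13: B-W =  5 → F
  i=14: G-I = 24 → Y
  i=15: H-H =  0 → A
  i=16: F-Y =  7 → H
  i=17: B-G = 21 → V
  i=18: A-R =  9 → J
  i=19: Y-P =  9 → J
  i=20: W-R =  5 → F
  i=21: Q-S = 24 → Y
  shifts repeat with period 7: YAHVJJF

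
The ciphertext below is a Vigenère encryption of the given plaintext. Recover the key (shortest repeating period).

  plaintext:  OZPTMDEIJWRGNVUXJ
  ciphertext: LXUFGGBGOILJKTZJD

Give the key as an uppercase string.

  i= 0: L-O = 23 → X
  i= 1: X-Z = 24 → Y
  i= 2: U-P =  5 → F
  i= 3: F-T = 12 → M
  i= 4: G-M = 20 → U
  i= 5: G-D =  3 → D
  i= 6: B-E = 23 → X
  i= 7: G-I = 24 → Y
  i= 8: O-J =  5 → F
  i= 9: I-W = 12 → M
  i=10: L-R = 20 → U
  i=11: J-G =  3 → D
  i=12: K-N = 23 → X
  i=13: T-V = 24 → Y
  i=14: Z-U =  5 → F
  i=15: J-X = 12 → M
  i=16: D-J = 20 → U
  shifts repeat with period 6: XYFMUD

XYFMUD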